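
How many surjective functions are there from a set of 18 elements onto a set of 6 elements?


By inclusion-exclusion on which target elements are missed, the number of surjections from an n-set onto a k-set is
surj(n, k) = sum_{j=0}^{k} (-1)^j C(k, j) (k - j)^n.
Equivalently surj(n, k) = k! * S(n, k), where S(n, k) is the Stirling number of the second kind.
For n = 18, k = 6:
S(18, 6) = 110687251039, so
surj = 6! * 110687251039 = 720 * 110687251039 = 79694820748080.

79694820748080


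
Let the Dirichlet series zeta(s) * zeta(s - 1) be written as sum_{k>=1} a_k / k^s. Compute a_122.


Convolution gives a_k = sum_{d | k} d * 1 = sum_{d | k} d = sigma(k), the sum of positive divisors of k.
For k = 122, the divisors are 1, 2, 61, 122, so
sigma(122) = 1 + 2 + 61 + 122 = 186.

186


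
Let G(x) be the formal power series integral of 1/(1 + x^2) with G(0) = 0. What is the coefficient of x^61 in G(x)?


1/(1 + x^2) = sum_{j>=0} (-1)^j x^(2j). Integrating termwise with G(0) = 0:
G(x) = sum_{j>=0} (-1)^j x^(2j+1) / (2j+1) = arctan(x).
Only odd powers are nonzero. For x^61 write 61 = 2*30 + 1, giving
(-1)^30 / 61 = 1/61 = 1/61.

1/61


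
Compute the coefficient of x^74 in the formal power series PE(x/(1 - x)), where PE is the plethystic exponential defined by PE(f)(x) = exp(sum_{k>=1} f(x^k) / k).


For f(x) = x/(1 - x) we have
sum_{k>=1} f(x^k) / k = sum_{k>=1} (1/k) * x^k / (1 - x^k) = sum_{k, m >= 1} x^(k m) / k,
which after exponentiating simplifies to
PE(x/(1 - x)) = prod_{k>=1} 1 / (1 - x^k).
This is the generating function for the partition function p(n), so the coefficient of x^74 is p(74).
Computing p(74) by dynamic programming over parts 1, 2, ..., 74: p(74) = 7089500.

7089500


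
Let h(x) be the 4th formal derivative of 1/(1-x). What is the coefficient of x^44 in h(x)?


Differentiating 4 times: d^4/dx^4 [1/(1-x)] = 4!/(1-x)^5.
The expansion 1/(1-x)^5 = sum_{k>=0} C(k+4, 4) x^k, so the coefficient of x^n in 4!/(1-x)^5 is 4! * C(n+4, 4).
For n = 44: 24 * C(48, 4) = 24 * 194580 = 4669920

4669920


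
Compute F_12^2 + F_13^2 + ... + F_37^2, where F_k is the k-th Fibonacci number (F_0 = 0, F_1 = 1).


There is a standard identity sum_{k=0}^{N} F_k^2 = F_N * F_{N+1} (proved inductively from the telescoping relation F_k^2 = F_k F_{k+1} - F_{k-1} F_k). Then
sum_{k=12}^{37} F_k^2 = F_37 F_38 - F_11 F_12.
Computing: F_37 = 24157817, F_38 = 39088169, F_11 = 89, F_12 = 144.
Sum = 24157817 * 39088169 - 89 * 144 = 944284833554257.

944284833554257


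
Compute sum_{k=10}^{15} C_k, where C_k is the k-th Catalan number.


C_10 through C_15: 16796, 58786, 208012, 742900, 2674440, 9694845
Sum = 16796 + 58786 + 208012 + 742900 + 2674440 + 9694845
= 13395779

13395779


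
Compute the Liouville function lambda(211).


The Liouville function is lambda(k) = (-1)^Omega(k), where Omega(k) counts the prime factors of k with multiplicity.
Factoring: 211 = 211, so Omega(211) = 1.
lambda(211) = (-1)^1 = -1.

-1


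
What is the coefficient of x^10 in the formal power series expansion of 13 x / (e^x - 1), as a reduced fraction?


The exponential generating function for Bernoulli numbers is
x / (e^x - 1) = sum_{k>=0} B_k x^k / k!.
So the coefficient of x^10 in 13 x / (e^x - 1) is 13 B_10 / 10!.
Computing: B_10 = 5/66, 10! = 3628800, giving
13 * 5/66 / 3628800 = 13/47900160.

13/47900160


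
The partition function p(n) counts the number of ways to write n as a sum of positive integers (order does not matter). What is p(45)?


Using the generating function prod_{k>=1} 1/(1-x^k), we compute p(45).
By dynamic programming over parts 1 through 45:
p(45) = 89134

89134


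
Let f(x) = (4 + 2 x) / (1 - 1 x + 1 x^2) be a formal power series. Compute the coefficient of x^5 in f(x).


Write f(x) = sum_{k>=0} a_k x^k. Multiplying both sides by 1 - 1 x + 1 x^2 gives
(1 - 1 x + 1 x^2) sum_{k>=0} a_k x^k = 4 + 2 x.
Matching coefficients:
 x^0: a_0 = 4
 x^1: a_1 - 1 a_0 = 2  =>  a_1 = 1*4 + 2 = 6
 x^k (k >= 2): a_k = 1 a_{k-1} - 1 a_{k-2}.
Iterating: a_2 = 2, a_3 = -4, a_4 = -6, a_5 = -2.
So the coefficient of x^5 is -2.

-2


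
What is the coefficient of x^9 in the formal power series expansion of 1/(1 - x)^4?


The expansion 1/(1 - x)^r = sum_{k>=0} C(k + r - 1, r - 1) x^k follows from the multiset / negative-binomial theorem (or from repeated differentiation of the geometric series).
For r = 4 and k = 9:
C(12, 3) = 479001600 / (6 * 362880) = 220.

220


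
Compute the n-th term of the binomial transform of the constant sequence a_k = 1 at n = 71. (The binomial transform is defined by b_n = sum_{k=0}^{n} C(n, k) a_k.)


With a_k = 1 for all k, b_n = sum_{k=0}^{n} C(n, k) = 2^n by the binomial theorem.
For n = 71: 2^71 = 2361183241434822606848.

2361183241434822606848


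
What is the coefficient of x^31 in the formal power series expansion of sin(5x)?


The Maclaurin series is sin(t) = sum_{k>=0} (-1)^k t^(2k+1) / (2k+1)!, so substituting t = 5x, only odd powers of x are nonzero, with coefficient of x^(2k+1) equal to (-1)^k 5^(2k+1) / (2k+1)!.
Write 31 = 2*15 + 1, giving the coefficient (-1)^15 * 5^31 / 31! = -4656612873077392578125/8222838654177922817725562880000000 = -59604644775390625/105252334773477412066887204864.

-59604644775390625/105252334773477412066887204864


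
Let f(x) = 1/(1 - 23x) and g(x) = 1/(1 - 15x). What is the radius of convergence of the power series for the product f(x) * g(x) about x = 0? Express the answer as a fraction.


The radius of 1/(1 - 23x) is 1/23 (nearest singularity at x = 1/23), and the radius of 1/(1 - 15x) is 1/15.
The product f(x)*g(x) = 1/((1 - 23x)(1 - 15x)) has singularities at both 1/23 and 1/15, so its radius of convergence is the distance to the nearest one:
min(1/23, 1/15) = 1/23.

1/23


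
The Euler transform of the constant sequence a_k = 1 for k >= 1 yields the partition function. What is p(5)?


The Euler transform converts the sequence a_k = 1 into the number of integer partitions.
Using the recurrence or dynamic programming:
p(5) = 7

7


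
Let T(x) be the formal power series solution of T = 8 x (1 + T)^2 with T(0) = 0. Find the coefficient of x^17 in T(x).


Apply the Lagrange inversion formula: if T = 8 x * phi(T) with phi(t) = (1 + t)^2, then [x^n] T = 8^n * (1/n) [t^(n-1)] phi(t)^n = 8^n * (1/n) [t^(n-1)] (1 + t)^(2n) = 8^n * (1/n) C(2n, n-1).
Using the identity C(2n, n-1) = C(2n, n) * n / (n+1), the unscaled factor equals C(2n, n) / (n+1) = C_n, the n-th Catalan number.
For n = 17: C_17 = C(34, 17) / 18 = 2333606220/18 = 129644790.
With the 8^17 = 2251799813685248 factor, the coefficient is 2251799813685248 * 129644790 = 291934113967263103057920.

291934113967263103057920


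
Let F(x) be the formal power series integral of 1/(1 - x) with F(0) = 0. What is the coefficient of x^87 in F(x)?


1/(1 - x) = sum_{k>=0} x^k. Integrating termwise and using F(0) = 0 gives
F(x) = sum_{k>=0} x^(k+1) / (k+1) = sum_{m>=1} x^m / m = -ln(1 - x).
So the coefficient of x^87 is 1/87 = 1/87.

1/87


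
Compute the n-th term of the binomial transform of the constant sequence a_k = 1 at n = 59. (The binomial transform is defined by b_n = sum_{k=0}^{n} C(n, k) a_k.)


With a_k = 1 for all k, b_n = sum_{k=0}^{n} C(n, k) = 2^n by the binomial theorem.
For n = 59: 2^59 = 576460752303423488.

576460752303423488


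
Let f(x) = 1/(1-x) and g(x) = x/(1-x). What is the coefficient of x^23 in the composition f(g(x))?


First simplify the composition: f(g(x)) = 1/(1 - x/(1-x)) = (1-x)/((1-x) - x) = (1-x)/(1-2x).
Now extract the coefficient. Write (1-x)/(1-2x) = 1/(1-2x) - x/(1-2x).
The coefficient of x^n in 1/(1-2x) is 2^n, and in x/(1-2x) is 2^(n-1) (for n >= 1).
So the coefficient of x^23 is 2^23 - 2^22 = 8388608 - 4194304 = 4194304.

4194304


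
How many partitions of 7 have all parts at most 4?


Using the generating function (1-x)^(-1)(1-x^2)^(-1)...(1-x^4)^(-1),
the coefficient of x^7 counts these restricted partitions.
Result = 11

11


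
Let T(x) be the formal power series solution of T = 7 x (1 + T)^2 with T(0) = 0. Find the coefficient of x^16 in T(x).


Apply the Lagrange inversion formula: if T = 7 x * phi(T) with phi(t) = (1 + t)^2, then [x^n] T = 7^n * (1/n) [t^(n-1)] phi(t)^n = 7^n * (1/n) [t^(n-1)] (1 + t)^(2n) = 7^n * (1/n) C(2n, n-1).
Using the identity C(2n, n-1) = C(2n, n) * n / (n+1), the unscaled factor equals C(2n, n) / (n+1) = C_n, the n-th Catalan number.
For n = 16: C_16 = C(32, 16) / 17 = 601080390/17 = 35357670.
With the 7^16 = 33232930569601 factor, the coefficient is 33232930569601 * 35357670 = 1175038992212864189670.

1175038992212864189670


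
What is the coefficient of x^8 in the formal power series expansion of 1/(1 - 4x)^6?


The general identity 1/(1 - c x)^r = sum_{k>=0} c^k C(k + r - 1, r - 1) x^k follows by substituting y = c x into 1/(1 - y)^r = sum_{k>=0} C(k + r - 1, r - 1) y^k.
For c = 4, r = 6, k = 8:
4^8 * C(13, 5) = 65536 * 1287 = 84344832.

84344832


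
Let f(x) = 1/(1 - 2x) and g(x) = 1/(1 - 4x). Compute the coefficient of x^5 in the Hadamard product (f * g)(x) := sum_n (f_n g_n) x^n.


f has coefficients f_k = 2^k and g has coefficients g_k = 4^k, so the Hadamard product has coefficient (f*g)_k = 2^k * 4^k = 8^k.
For k = 5: 8^5 = 32768.

32768


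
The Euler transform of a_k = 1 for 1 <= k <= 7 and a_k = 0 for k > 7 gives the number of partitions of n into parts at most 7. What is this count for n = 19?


Partitions of 19 into parts at most 7:
Using generating function (1-x)^(-1)(1-x^2)^(-1)...(1-x^7)^(-1),
the coefficient of x^19 = 300

300


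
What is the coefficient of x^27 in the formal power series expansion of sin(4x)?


The Maclaurin series is sin(t) = sum_{k>=0} (-1)^k t^(2k+1) / (2k+1)!, so substituting t = 4x, only odd powers of x are nonzero, with coefficient of x^(2k+1) equal to (-1)^k 4^(2k+1) / (2k+1)!.
Write 27 = 2*13 + 1, giving the coefficient (-1)^13 * 4^27 / 27! = -18014398509481984/10888869450418352160768000000 = -2147483648/1298054391195577640625.

-2147483648/1298054391195577640625


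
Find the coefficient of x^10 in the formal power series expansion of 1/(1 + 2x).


Write 1/(1 + c x) = 1/(1 - (-c) x) and apply the geometric-series identity
1/(1 - y) = sum_{k>=0} y^k to get 1/(1 + c x) = sum_{k>=0} (-c)^k x^k.
So the coefficient of x^k is (-c)^k = (-1)^k * c^k.
Here c = 2 and k = 10:
(-2)^10 = 1 * 1024 = 1024

1024


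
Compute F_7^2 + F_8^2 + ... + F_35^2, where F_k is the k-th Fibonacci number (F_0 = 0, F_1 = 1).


There is a standard identity sum_{k=0}^{N} F_k^2 = F_N * F_{N+1} (proved inductively from the telescoping relation F_k^2 = F_k F_{k+1} - F_{k-1} F_k). Then
sum_{k=7}^{35} F_k^2 = F_35 F_36 - F_6 F_7.
Computing: F_35 = 9227465, F_36 = 14930352, F_6 = 8, F_7 = 13.
Sum = 9227465 * 14930352 - 8 * 13 = 137769300517576.

137769300517576


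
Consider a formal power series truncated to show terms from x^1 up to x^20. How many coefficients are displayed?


From x^1 to x^20 inclusive, the count is 20 - 1 + 1 = 20.

20


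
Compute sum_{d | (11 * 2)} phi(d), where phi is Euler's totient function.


First, 11 * 2 = 22. One classical identity is sum_{d | n} phi(d) = n (each k in [1, n] has a unique gcd with n, and among the k's with gcd(k, n) = n/d there are phi(d) of them). So the sum equals 22. We also verify directly:
Divisors of 22: 1, 2, 11, 22.
phi values: 1, 1, 10, 10.
Sum = 22.

22


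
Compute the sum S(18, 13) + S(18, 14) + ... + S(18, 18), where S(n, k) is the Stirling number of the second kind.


By definition, S(n, k) counts partitions of an n-set into exactly k nonempty blocks.
Computing row n = 18 for k = 13..18:
S(18, k): 125854638, 8408778, 367200, 9996, 153, 1
Sum = 134640766.

134640766


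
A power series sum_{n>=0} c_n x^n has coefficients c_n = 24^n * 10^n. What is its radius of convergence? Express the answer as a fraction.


By the root test (Cauchy-Hadamard), the radius is R = 1 / limsup_n |c_n|^(1/n).
Here |c_n|^(1/n) = (24^n * 10^n)^(1/n) = 24 * 10 = 240 for all n.
So R = 1/240 = 1/240.

1/240


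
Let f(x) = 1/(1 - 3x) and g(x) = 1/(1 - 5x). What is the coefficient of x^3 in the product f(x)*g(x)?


The coefficient of x^n in f*g is the Cauchy product: sum_{k=0}^{n} a^k * b^(n-k).
With a=3, b=5, n=3:
sum_{k=0}^{3} 3^k * 5^(3-k)
= 272

272


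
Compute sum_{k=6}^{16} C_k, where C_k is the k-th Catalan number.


C_6 through C_16: 132, 429, 1430, 4862, 16796, 58786, 208012, 742900, 2674440, 9694845, 35357670
Sum = 132 + 429 + 1430 + 4862 + 16796 + 58786 + 208012 + 742900 + 2674440 + 9694845 + 35357670
= 48760302

48760302


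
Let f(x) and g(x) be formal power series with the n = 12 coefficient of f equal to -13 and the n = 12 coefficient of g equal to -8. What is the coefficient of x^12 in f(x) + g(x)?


Addition of formal power series is termwise.
The coefficient of x^12 in f + g = -13 + -8
= -21

-21


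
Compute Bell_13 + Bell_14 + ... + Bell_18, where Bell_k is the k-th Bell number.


Recall Bell_k counts set partitions of a k-set (with Bell_0 = 1 by convention).
Bell_13 through Bell_18: 27644437, 190899322, 1382958545, 10480142147, 82864869804, 682076806159
Sum = 27644437 + 190899322 + 1382958545 + 10480142147 + 82864869804 + 682076806159 = 777023320414.

777023320414


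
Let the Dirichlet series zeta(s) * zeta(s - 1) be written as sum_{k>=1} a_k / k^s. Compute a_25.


Convolution gives a_k = sum_{d | k} d * 1 = sum_{d | k} d = sigma(k), the sum of positive divisors of k.
For k = 25, the divisors are 1, 5, 25, so
sigma(25) = 1 + 5 + 25 = 31.

31


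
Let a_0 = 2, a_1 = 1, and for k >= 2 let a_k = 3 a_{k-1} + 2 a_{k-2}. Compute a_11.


Iterating the recurrence forward:
a_0 = 2
a_1 = 1
a_2 = 3*1 + 2*2 = 7
a_3 = 3*7 + 2*1 = 23
a_4 = 3*23 + 2*7 = 83
a_5 = 3*83 + 2*23 = 295
a_6 = 3*295 + 2*83 = 1051
a_7 = 3*1051 + 2*295 = 3743
a_8 = 3*3743 + 2*1051 = 13331
a_9 = 3*13331 + 2*3743 = 47479
a_10 = 3*47479 + 2*13331 = 169099
a_11 = 3*169099 + 2*47479 = 602255
So a_11 = 602255.

602255


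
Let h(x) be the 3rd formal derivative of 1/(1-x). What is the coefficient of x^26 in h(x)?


Differentiating 3 times: d^3/dx^3 [1/(1-x)] = 3!/(1-x)^4.
The expansion 1/(1-x)^4 = sum_{k>=0} C(k+3, 3) x^k, so the coefficient of x^n in 3!/(1-x)^4 is 3! * C(n+3, 3).
For n = 26: 6 * C(29, 3) = 6 * 3654 = 21924

21924


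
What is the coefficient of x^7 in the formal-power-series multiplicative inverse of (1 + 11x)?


The inverse is 1/(1 + 11x). Apply the geometric identity 1/(1 - y) = sum_{k>=0} y^k with y = -11x:
1/(1 + 11x) = sum_{k>=0} (-11)^k x^k.
So the coefficient of x^7 is (-11)^7 = -19487171.

-19487171


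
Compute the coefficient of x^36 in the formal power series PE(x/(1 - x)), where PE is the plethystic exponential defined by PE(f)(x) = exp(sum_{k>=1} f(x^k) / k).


For f(x) = x/(1 - x) we have
sum_{k>=1} f(x^k) / k = sum_{k>=1} (1/k) * x^k / (1 - x^k) = sum_{k, m >= 1} x^(k m) / k,
which after exponentiating simplifies to
PE(x/(1 - x)) = prod_{k>=1} 1 / (1 - x^k).
This is the generating function for the partition function p(n), so the coefficient of x^36 is p(36).
Computing p(36) by dynamic programming over parts 1, 2, ..., 36: p(36) = 17977.

17977


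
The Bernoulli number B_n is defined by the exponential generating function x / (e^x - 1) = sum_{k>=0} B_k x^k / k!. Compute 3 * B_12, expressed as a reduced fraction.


Bernoulli numbers can also be computed recursively via B_0 = 1 and sum_{j=0}^{m} C(m+1, j) B_j = 0 for m >= 1. Odd-index Bernoulli numbers vanish for k >= 3.
Computing B_12 = -691/2730, so 3 * B_12 = 3 * -691/2730 = -691/910.

-691/910


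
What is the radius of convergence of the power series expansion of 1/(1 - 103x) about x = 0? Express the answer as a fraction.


Expanding 1/(1 - 103x) = sum_{k>=0} 103^k x^k, the series converges when |103x| < 1, i.e., |x| < 1/103.
So the radius of convergence is 1/103 = 1/103.

1/103


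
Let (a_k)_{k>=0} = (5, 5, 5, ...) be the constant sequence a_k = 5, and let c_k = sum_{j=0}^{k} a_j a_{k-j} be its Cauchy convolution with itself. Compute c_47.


Since a_j = 5 for all j >= 0, the convolution sum becomes
c_k = sum_{j=0}^{k} 5 * 5 = 25 * (k + 1).
Equivalently, the generating function of (a_k) is 5/(1 - x) and its square is 25/(1 - x)^2 = sum_{k>=0} 25(k + 1) x^k.
For k = 47: 25 * 48 = 1200.

1200


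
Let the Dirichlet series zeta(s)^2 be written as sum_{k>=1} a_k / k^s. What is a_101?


The Dirichlet convolution of the constant function 1 with itself gives (1 * 1)(k) = sum_{d | k} 1 = d(k), the number of positive divisors of k.
Since zeta(s) = sum_{k>=1} 1/k^s, we have zeta(s)^2 = sum_{k>=1} d(k)/k^s, so a_k = d(k).
For k = 101: the divisors are 1, 101.
Count = 2.

2


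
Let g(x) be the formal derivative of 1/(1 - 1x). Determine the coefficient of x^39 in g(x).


Differentiate termwise: d/dx sum_{k>=0} 1^k x^k = sum_{k>=1} k 1^k x^(k-1) = sum_{j>=0} (j+1) 1^(j+1) x^j.
Equivalently, d/dx [1/(1 - 1x)] = 1/(1 - 1x)^2.
For j = 39: 40 * 1^40 = 40 * 1 = 40.

40


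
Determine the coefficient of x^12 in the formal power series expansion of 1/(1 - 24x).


The geometric series identity gives 1/(1 - c x) = sum_{k>=0} c^k x^k, so the coefficient of x^k is c^k.
Here c = 24 and k = 12.
Computing: 24^12 = 36520347436056576

36520347436056576


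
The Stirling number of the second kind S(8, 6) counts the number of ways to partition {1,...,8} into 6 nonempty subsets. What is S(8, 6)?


Using the explicit formula S(n,k) = (1/k!) sum_{j=0}^{k} (-1)^(k-j) C(k,j) j^n:
S(8, 6) = 266
Equivalently, S(n,k) is n! times the coefficient of x^n in the EGF (e^x - 1)^k / k!.

266


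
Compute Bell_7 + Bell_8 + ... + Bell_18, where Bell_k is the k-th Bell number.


Recall Bell_k counts set partitions of a k-set (with Bell_0 = 1 by convention).
Bell_7 through Bell_18: 877, 4140, 21147, 115975, 678570, 4213597, 27644437, 190899322, 1382958545, 10480142147, 82864869804, 682076806159
Sum = 877 + 4140 + 21147 + 115975 + 678570 + 4213597 + 27644437 + 190899322 + 1382958545 + 10480142147 + 82864869804 + 682076806159 = 777028354720.

777028354720


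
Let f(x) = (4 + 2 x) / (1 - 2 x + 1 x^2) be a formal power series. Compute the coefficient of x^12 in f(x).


Write f(x) = sum_{k>=0} a_k x^k. Multiplying both sides by 1 - 2 x + 1 x^2 gives
(1 - 2 x + 1 x^2) sum_{k>=0} a_k x^k = 4 + 2 x.
Matching coefficients:
 x^0: a_0 = 4
 x^1: a_1 - 2 a_0 = 2  =>  a_1 = 2*4 + 2 = 10
 x^k (k >= 2): a_k = 2 a_{k-1} - 1 a_{k-2}.
Iterating: a_2 = 16, a_3 = 22, a_4 = 28, a_5 = 34, a_6 = 40, a_7 = 46, a_8 = 52, a_9 = 58, a_10 = 64, a_11 = 70, a_12 = 76.
So the coefficient of x^12 is 76.

76


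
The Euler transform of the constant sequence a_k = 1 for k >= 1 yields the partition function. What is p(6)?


The Euler transform converts the sequence a_k = 1 into the number of integer partitions.
Using the recurrence or dynamic programming:
p(6) = 11

11


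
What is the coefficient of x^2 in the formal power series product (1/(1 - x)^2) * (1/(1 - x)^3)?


Combine the factors: (1/(1 - x)^2) * (1/(1 - x)^3) = 1/(1 - x)^5.
Then use 1/(1 - x)^r = sum_{k>=0} C(k + r - 1, r - 1) x^k with r = 5 and k = 2:
C(6, 4) = 15.

15


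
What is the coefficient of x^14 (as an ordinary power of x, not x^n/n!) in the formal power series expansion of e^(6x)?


The exponential series is e^y = sum_{k>=0} y^k / k!. Substituting y = 6x gives
e^(6x) = sum_{k>=0} 6^k x^k / k!.
So the coefficient of x^n is a^n/n! with a = 6, n = 14:
6^14 / 14! = 78364164096/87178291200 = 157464/175175

157464/175175


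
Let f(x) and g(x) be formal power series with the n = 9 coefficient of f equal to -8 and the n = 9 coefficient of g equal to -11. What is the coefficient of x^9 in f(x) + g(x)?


Addition of formal power series is termwise.
The coefficient of x^9 in f + g = -8 + -11
= -19

-19


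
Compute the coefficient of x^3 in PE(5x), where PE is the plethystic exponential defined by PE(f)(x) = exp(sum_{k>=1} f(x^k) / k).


With f(x) = 5x, the exponent is sum_{k>=1} 5 x^k / k = 5 * (-ln(1 - x)). Exponentiating:
PE(5x) = exp(-5 ln(1 - x)) = 1/(1 - x)^5.
By the negative binomial expansion, [x^n] 1/(1 - x)^5 = C(n + 4, 4).
For n = 3: C(7, 4) = 35.

35


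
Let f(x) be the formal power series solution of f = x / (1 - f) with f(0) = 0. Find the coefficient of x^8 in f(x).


Apply Lagrange inversion: f = x * phi(f) with phi(t) = 1/(1 - t), so
[x^n] f = (1/n) [t^(n-1)] phi(t)^n = (1/n) [t^(n-1)] (1 - t)^(-n) = (1/n) C(2n - 2, n - 1) = C_{n-1}.
For n = 8: C_7 = C(14, 7) / 8 = 3432/8 = 429 = 429.

429


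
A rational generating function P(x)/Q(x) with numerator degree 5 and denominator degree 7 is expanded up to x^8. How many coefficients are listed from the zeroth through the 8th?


Expanding up to x^8 gives the coefficients for x^0, x^1, ..., x^8.
That is 8 + 1 = 9 coefficients in total.

9


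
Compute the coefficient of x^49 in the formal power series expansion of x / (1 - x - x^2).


Let f(x) = sum_{k>=0} a_k x^k. Multiplying f(x) * (1 - x - x^2) = x and matching coefficients gives a_0 = 0, a_1 = 1, and a_k = a_{k-1} + a_{k-2} for k >= 2. These are the Fibonacci numbers F_k.
Iterating from F_0 = 0, F_1 = 1:
F_0=0, F_1=1, F_2=1, F_3=2, F_4=3, F_5=5, F_6=8, F_7=13, F_8=21, F_9=34, ...
F_49 = 7778742049.

7778742049


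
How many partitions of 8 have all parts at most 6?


Using the generating function (1-x)^(-1)(1-x^2)^(-1)...(1-x^6)^(-1),
the coefficient of x^8 counts these restricted partitions.
Result = 20

20


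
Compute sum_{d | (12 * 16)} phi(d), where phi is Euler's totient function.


First, 12 * 16 = 192. One classical identity is sum_{d | n} phi(d) = n (each k in [1, n] has a unique gcd with n, and among the k's with gcd(k, n) = n/d there are phi(d) of them). So the sum equals 192. We also verify directly:
Divisors of 192: 1, 2, 3, 4, 6, 8, 12, 16, 24, 32, 48, 64, 96, 192.
phi values: 1, 1, 2, 2, 2, 4, 4, 8, 8, 16, 16, 32, 32, 64.
Sum = 192.

192


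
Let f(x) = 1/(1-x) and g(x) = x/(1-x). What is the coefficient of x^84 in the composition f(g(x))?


First simplify the composition: f(g(x)) = 1/(1 - x/(1-x)) = (1-x)/((1-x) - x) = (1-x)/(1-2x).
Now extract the coefficient. Write (1-x)/(1-2x) = 1/(1-2x) - x/(1-2x).
The coefficient of x^n in 1/(1-2x) is 2^n, and in x/(1-2x) is 2^(n-1) (for n >= 1).
So the coefficient of x^84 is 2^84 - 2^83 = 19342813113834066795298816 - 9671406556917033397649408 = 9671406556917033397649408.

9671406556917033397649408


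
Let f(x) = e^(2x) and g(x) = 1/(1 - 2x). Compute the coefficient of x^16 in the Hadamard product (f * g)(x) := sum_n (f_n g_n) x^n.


Expanding: f_k = 2^k/k! (from e^(2x)) and g_k = 2^k (from 1/(1 - 2x)). So the Hadamard coefficient (f * g)_k = 2^k 2^k / k! = (4)^k / k!.
For k = 16: 4^16/16! = 4294967296/20922789888000 = 131072/638512875.

131072/638512875


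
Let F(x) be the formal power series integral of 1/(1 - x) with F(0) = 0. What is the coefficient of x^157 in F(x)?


1/(1 - x) = sum_{k>=0} x^k. Integrating termwise and using F(0) = 0 gives
F(x) = sum_{k>=0} x^(k+1) / (k+1) = sum_{m>=1} x^m / m = -ln(1 - x).
So the coefficient of x^157 is 1/157 = 1/157.

1/157


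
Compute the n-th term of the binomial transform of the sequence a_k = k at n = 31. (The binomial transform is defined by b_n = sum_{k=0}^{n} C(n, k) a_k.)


With a_k = k, b_n = sum_{k=0}^{n} C(n, k) k. Using k * C(n, k) = n * C(n-1, k-1) gives b_n = n * sum_{k>=1} C(n-1, k-1) = n * 2^(n-1).
For n = 31: 31 * 2^30 = 31 * 1073741824 = 33285996544.

33285996544


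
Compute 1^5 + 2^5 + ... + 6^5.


This power sum has a closed form given by Faulhaber's formula
sum_{k=1}^{m} k^p = (1 / (p + 1)) * sum_{j=0}^{p} C(p + 1, j) B_j m^(p + 1 - j),
but for small m direct computation is fastest:
1 + 32 + 243 + 1024 + 3125 + 7776 = 12201.

12201


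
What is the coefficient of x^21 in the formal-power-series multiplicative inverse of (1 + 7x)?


The inverse is 1/(1 + 7x). Apply the geometric identity 1/(1 - y) = sum_{k>=0} y^k with y = -7x:
1/(1 + 7x) = sum_{k>=0} (-7)^k x^k.
So the coefficient of x^21 is (-7)^21 = -558545864083284007.

-558545864083284007


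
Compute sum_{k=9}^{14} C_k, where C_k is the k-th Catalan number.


C_9 through C_14: 4862, 16796, 58786, 208012, 742900, 2674440
Sum = 4862 + 16796 + 58786 + 208012 + 742900 + 2674440
= 3705796

3705796


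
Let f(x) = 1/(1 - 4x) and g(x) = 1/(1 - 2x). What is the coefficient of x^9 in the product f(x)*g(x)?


The coefficient of x^n in f*g is the Cauchy product: sum_{k=0}^{n} a^k * b^(n-k).
With a=4, b=2, n=9:
sum_{k=0}^{9} 4^k * 2^(9-k)
= 523776

523776


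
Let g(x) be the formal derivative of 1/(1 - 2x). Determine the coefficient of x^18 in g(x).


Differentiate termwise: d/dx sum_{k>=0} 2^k x^k = sum_{k>=1} k 2^k x^(k-1) = sum_{j>=0} (j+1) 2^(j+1) x^j.
Equivalently, d/dx [1/(1 - 2x)] = 2/(1 - 2x)^2.
For j = 18: 19 * 2^19 = 19 * 524288 = 9961472.

9961472


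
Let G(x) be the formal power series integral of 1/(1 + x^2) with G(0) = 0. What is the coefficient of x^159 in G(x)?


1/(1 + x^2) = sum_{j>=0} (-1)^j x^(2j). Integrating termwise with G(0) = 0:
G(x) = sum_{j>=0} (-1)^j x^(2j+1) / (2j+1) = arctan(x).
Only odd powers are nonzero. For x^159 write 159 = 2*79 + 1, giving
(-1)^79 / 159 = -1/159 = -1/159.

-1/159


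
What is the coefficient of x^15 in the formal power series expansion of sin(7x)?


The Maclaurin series is sin(t) = sum_{k>=0} (-1)^k t^(2k+1) / (2k+1)!, so substituting t = 7x, only odd powers of x are nonzero, with coefficient of x^(2k+1) equal to (-1)^k 7^(2k+1) / (2k+1)!.
Write 15 = 2*7 + 1, giving the coefficient (-1)^7 * 7^15 / 15! = -4747561509943/1307674368000 = -96889010407/26687232000.

-96889010407/26687232000


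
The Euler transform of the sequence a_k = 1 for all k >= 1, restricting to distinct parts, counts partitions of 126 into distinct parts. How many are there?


Partitions of 126 into distinct parts can be computed via generating function.
Product (1+x)(1+x^2)(1+x^3)...
The coefficient of x^126 = 3457027

3457027


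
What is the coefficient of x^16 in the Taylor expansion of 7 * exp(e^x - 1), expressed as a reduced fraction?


exp(e^x - 1) = sum_{k>=0} Bell_k x^k / k!, where Bell_k is the k-th Bell number.
So the coefficient of x^16 is 7 * Bell_16 / 16!.
Computing: Bell_16 = 10480142147 and 16! = 20922789888000, giving
7 * 10480142147/20922789888000 = 10480142147/2988969984000.

10480142147/2988969984000


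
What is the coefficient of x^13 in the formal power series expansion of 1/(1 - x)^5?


The expansion 1/(1 - x)^r = sum_{k>=0} C(k + r - 1, r - 1) x^k follows from the multiset / negative-binomial theorem (or from repeated differentiation of the geometric series).
For r = 5 and k = 13:
C(17, 4) = 355687428096000 / (24 * 6227020800) = 2380.

2380


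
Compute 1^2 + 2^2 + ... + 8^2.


This power sum has a closed form given by Faulhaber's formula
sum_{k=1}^{m} k^p = (1 / (p + 1)) * sum_{j=0}^{p} C(p + 1, j) B_j m^(p + 1 - j),
but for small m direct computation is fastest:
1 + 4 + 9 + 16 + 25 + 36 + 49 + 64 = 204.

204


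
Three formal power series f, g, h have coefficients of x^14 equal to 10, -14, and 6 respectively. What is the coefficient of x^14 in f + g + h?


Series addition is componentwise:
10 + -14 + 6
= 2

2


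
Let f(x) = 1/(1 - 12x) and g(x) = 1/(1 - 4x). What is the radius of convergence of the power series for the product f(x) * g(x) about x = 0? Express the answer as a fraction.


The radius of 1/(1 - 12x) is 1/12 (nearest singularity at x = 1/12), and the radius of 1/(1 - 4x) is 1/4.
The product f(x)*g(x) = 1/((1 - 12x)(1 - 4x)) has singularities at both 1/12 and 1/4, so its radius of convergence is the distance to the nearest one:
min(1/12, 1/4) = 1/12.

1/12


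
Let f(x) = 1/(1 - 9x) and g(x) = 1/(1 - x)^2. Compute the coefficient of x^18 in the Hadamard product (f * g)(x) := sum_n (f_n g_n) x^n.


f has coefficients f_k = 9^k. For g = 1/(1 - x)^2 the coefficient is g_k = C(k + 1, 1) = k + 1. The Hadamard coefficient is (f * g)_k = 9^k * (k + 1).
For k = 18: 9^18 * 19 = 150094635296999121 * 19 = 2851798070642983299.

2851798070642983299


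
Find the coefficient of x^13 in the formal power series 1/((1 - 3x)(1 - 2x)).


By partial fractions or Cauchy convolution:
The coefficient equals sum_{k=0}^{13} 3^k * 2^(13-k).
= 4766585

4766585


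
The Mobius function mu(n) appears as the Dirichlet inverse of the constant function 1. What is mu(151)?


151 = 151 (all distinct primes).
mu(151) = (-1)^1 = -1

-1


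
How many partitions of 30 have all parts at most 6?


Using the generating function (1-x)^(-1)(1-x^2)^(-1)...(1-x^6)^(-1),
the coefficient of x^30 counts these restricted partitions.
Result = 1206

1206


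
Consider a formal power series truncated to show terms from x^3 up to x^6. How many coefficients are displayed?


From x^3 to x^6 inclusive, the count is 6 - 3 + 1 = 4.

4


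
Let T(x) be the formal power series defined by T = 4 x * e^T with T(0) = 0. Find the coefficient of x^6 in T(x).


Apply the Lagrange inversion formula: if T = 4 x * phi(T) with phi(t) = e^t, then
[x^n] T = 4^n * (1/n) [t^(n-1)] phi(t)^n = 4^n * (1/n) [t^(n-1)] e^(n t) = 4^n * (1/n) * n^(n-1) / (n-1)! = 4^n * n^(n-1) / n!.
When c = 1 this is the Cayley count of rooted labeled trees on n vertices, divided by n!.
For n = 6: 4^6 * 6^5 / 6! = 4096 * 7776/720 = 221184/5.

221184/5


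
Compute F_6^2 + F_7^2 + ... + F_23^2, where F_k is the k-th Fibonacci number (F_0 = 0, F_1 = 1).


There is a standard identity sum_{k=0}^{N} F_k^2 = F_N * F_{N+1} (proved inductively from the telescoping relation F_k^2 = F_k F_{k+1} - F_{k-1} F_k). Then
sum_{k=6}^{23} F_k^2 = F_23 F_24 - F_5 F_6.
Computing: F_23 = 28657, F_24 = 46368, F_5 = 5, F_6 = 8.
Sum = 28657 * 46368 - 5 * 8 = 1328767736.

1328767736


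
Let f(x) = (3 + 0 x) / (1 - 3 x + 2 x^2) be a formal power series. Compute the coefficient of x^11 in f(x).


Write f(x) = sum_{k>=0} a_k x^k. Multiplying both sides by 1 - 3 x + 2 x^2 gives
(1 - 3 x + 2 x^2) sum_{k>=0} a_k x^k = 3 + 0 x.
Matching coefficients:
 x^0: a_0 = 3
 x^1: a_1 - 3 a_0 = 0  =>  a_1 = 3*3 + 0 = 9
 x^k (k >= 2): a_k = 3 a_{k-1} - 2 a_{k-2}.
Iterating: a_2 = 21, a_3 = 45, a_4 = 93, a_5 = 189, a_6 = 381, a_7 = 765, a_8 = 1533, a_9 = 3069, a_10 = 6141, a_11 = 12285.
So the coefficient of x^11 is 12285.

12285


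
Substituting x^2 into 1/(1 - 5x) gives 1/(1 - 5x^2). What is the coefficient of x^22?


The coefficient of x^(2m) in 1/(1 - 5x^2) is 5^m.
With n = 22 = 2*11, the coefficient is 5^11 = 48828125.

48828125


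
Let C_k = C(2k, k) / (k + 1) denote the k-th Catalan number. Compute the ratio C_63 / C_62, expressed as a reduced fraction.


Using C_k = (2k)! / (k! (k+1)!), the ratio C_{k+1}/C_k simplifies to
C_{k+1}/C_k = [(2k+2)! / ((k+1)! (k+2)!)] * [k! (k+1)! / (2k)!]
 = (2k+2)(2k+1) / ((k+1)(k+2)) = 2(2k+1) / (k+2).
For k = 62: 2(2*62 + 1) / (62 + 2) = 250/64 = 125/32.

125/32


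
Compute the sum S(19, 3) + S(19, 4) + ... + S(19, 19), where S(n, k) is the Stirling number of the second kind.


By definition, S(n, k) counts partitions of an n-set into exactly k nonempty blocks.
Computing row n = 19 for k = 3..19:
S(19, k): 193448101, 11259666950, 147589284710, 693081601779, 1492924634839, 1709751003480, 1144614626805, 477297033785, 129413217791, 23466951300, 2892439160, 243577530, 13916778, 527136, 12597, 171, 1
Sum = 5832741942913.

5832741942913


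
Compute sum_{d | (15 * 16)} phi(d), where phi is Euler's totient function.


First, 15 * 16 = 240. One classical identity is sum_{d | n} phi(d) = n (each k in [1, n] has a unique gcd with n, and among the k's with gcd(k, n) = n/d there are phi(d) of them). So the sum equals 240. We also verify directly:
Divisors of 240: 1, 2, 3, 4, 5, 6, 8, 10, 12, 15, 16, 20, 24, 30, 40, 48, 60, 80, 120, 240.
phi values: 1, 1, 2, 2, 4, 2, 4, 4, 4, 8, 8, 8, 8, 8, 16, 16, 16, 32, 32, 64.
Sum = 240.

240


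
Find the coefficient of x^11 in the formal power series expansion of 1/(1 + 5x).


Write 1/(1 + c x) = 1/(1 - (-c) x) and apply the geometric-series identity
1/(1 - y) = sum_{k>=0} y^k to get 1/(1 + c x) = sum_{k>=0} (-c)^k x^k.
So the coefficient of x^k is (-c)^k = (-1)^k * c^k.
Here c = 5 and k = 11:
(-5)^11 = -1 * 48828125 = -48828125

-48828125


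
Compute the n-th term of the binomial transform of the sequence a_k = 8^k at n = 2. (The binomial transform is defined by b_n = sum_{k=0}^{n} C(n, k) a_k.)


With a_k = 8^k, b_n = sum_{k=0}^{n} C(n, k) 8^k = (1 + 8)^n by the binomial theorem.
For n = 2: (1 + 8)^2 = 9^2 = 81.

81


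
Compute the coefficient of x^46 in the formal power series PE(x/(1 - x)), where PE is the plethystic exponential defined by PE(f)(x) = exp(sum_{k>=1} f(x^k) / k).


For f(x) = x/(1 - x) we have
sum_{k>=1} f(x^k) / k = sum_{k>=1} (1/k) * x^k / (1 - x^k) = sum_{k, m >= 1} x^(k m) / k,
which after exponentiating simplifies to
PE(x/(1 - x)) = prod_{k>=1} 1 / (1 - x^k).
This is the generating function for the partition function p(n), so the coefficient of x^46 is p(46).
Computing p(46) by dynamic programming over parts 1, 2, ..., 46: p(46) = 105558.

105558


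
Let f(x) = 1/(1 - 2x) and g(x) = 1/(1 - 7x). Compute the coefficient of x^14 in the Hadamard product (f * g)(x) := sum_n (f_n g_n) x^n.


f has coefficients f_k = 2^k and g has coefficients g_k = 7^k, so the Hadamard product has coefficient (f*g)_k = 2^k * 7^k = 14^k.
For k = 14: 14^14 = 11112006825558016.

11112006825558016


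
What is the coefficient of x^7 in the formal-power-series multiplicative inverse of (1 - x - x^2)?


Let the inverse be f(x) = sum_{k>=0} a_k x^k. From f(x) * (1 - x - x^2) = 1 and matching coefficients:
 x^0: a_0 = 1.
 x^1: a_1 - a_0 = 0, so a_1 = 1.
 x^k (k >= 2): a_k - a_{k-1} - a_{k-2} = 0, i.e. a_k = a_{k-1} + a_{k-2}.
This is the Fibonacci-type recurrence shifted so that a_0 = a_1 = 1.
Iterating: a_0=1, a_1=1, a_2=2, a_3=3, a_4=5, a_5=8, a_6=13, a_7=21
a_7 = 21.

21


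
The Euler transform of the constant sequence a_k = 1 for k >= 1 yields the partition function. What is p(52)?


The Euler transform converts the sequence a_k = 1 into the number of integer partitions.
Using the recurrence or dynamic programming:
p(52) = 281589

281589


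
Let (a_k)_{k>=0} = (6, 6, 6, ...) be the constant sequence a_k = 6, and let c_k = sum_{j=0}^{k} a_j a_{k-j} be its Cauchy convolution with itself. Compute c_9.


Since a_j = 6 for all j >= 0, the convolution sum becomes
c_k = sum_{j=0}^{k} 6 * 6 = 36 * (k + 1).
Equivalently, the generating function of (a_k) is 6/(1 - x) and its square is 36/(1 - x)^2 = sum_{k>=0} 36(k + 1) x^k.
For k = 9: 36 * 10 = 360.

360


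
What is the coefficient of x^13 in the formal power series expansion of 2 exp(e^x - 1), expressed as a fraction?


exp(e^x - 1) is the exponential generating function for the Bell numbers Bell_k: exp(e^x - 1) = sum_{k>=0} Bell_k x^k / k!.
So the coefficient of x^13 in 2 exp(e^x - 1) is 2 Bell_13 / 13!.
Computing: Bell_13 = 27644437 and 13! = 6227020800, giving
2 * 27644437/6227020800 = 27644437/3113510400.

27644437/3113510400


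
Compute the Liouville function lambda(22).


The Liouville function is lambda(k) = (-1)^Omega(k), where Omega(k) counts the prime factors of k with multiplicity.
Factoring: 22 = 2 * 11, so Omega(22) = 2.
lambda(22) = (-1)^2 = 1.

1


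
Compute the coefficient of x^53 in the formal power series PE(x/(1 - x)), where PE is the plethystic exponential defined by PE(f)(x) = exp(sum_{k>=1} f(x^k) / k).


For f(x) = x/(1 - x) we have
sum_{k>=1} f(x^k) / k = sum_{k>=1} (1/k) * x^k / (1 - x^k) = sum_{k, m >= 1} x^(k m) / k,
which after exponentiating simplifies to
PE(x/(1 - x)) = prod_{k>=1} 1 / (1 - x^k).
This is the generating function for the partition function p(n), so the coefficient of x^53 is p(53).
Computing p(53) by dynamic programming over parts 1, 2, ..., 53: p(53) = 329931.

329931


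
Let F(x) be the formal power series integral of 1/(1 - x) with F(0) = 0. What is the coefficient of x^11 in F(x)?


1/(1 - x) = sum_{k>=0} x^k. Integrating termwise and using F(0) = 0 gives
F(x) = sum_{k>=0} x^(k+1) / (k+1) = sum_{m>=1} x^m / m = -ln(1 - x).
So the coefficient of x^11 is 1/11 = 1/11.

1/11


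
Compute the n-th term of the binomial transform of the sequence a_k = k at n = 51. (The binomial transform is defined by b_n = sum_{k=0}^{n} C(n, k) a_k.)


With a_k = k, b_n = sum_{k=0}^{n} C(n, k) k. Using k * C(n, k) = n * C(n-1, k-1) gives b_n = n * sum_{k>=1} C(n-1, k-1) = n * 2^(n-1).
For n = 51: 51 * 2^50 = 51 * 1125899906842624 = 57420895248973824.

57420895248973824


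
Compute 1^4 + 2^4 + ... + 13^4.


This power sum has a closed form given by Faulhaber's formula
sum_{k=1}^{m} k^p = (1 / (p + 1)) * sum_{j=0}^{p} C(p + 1, j) B_j m^(p + 1 - j),
but for small m direct computation is fastest:
1 + 16 + 81 + 256 + 625 + 1296 + 2401 + 4096 + 6561 + 10000 + 14641 + 20736 + 28561 = 89271.

89271


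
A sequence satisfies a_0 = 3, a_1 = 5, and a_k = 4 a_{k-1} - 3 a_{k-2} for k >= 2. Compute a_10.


The characteristic equation is t^2 - 4 t + 3 = 0, with roots r_1 = 3 and r_2 = 1 (so c_1 = r_1 + r_2, c_2 = -r_1 r_2 as required).
One can use the closed form a_n = A r_1^n + B r_2^n, but direct iteration is more reliable:
a_0 = 3, a_1 = 5, a_2 = 11, a_3 = 29, a_4 = 83, a_5 = 245, a_6 = 731, a_7 = 2189, a_8 = 6563, a_9 = 19685, a_10 = 59051.
So a_10 = 59051.

59051


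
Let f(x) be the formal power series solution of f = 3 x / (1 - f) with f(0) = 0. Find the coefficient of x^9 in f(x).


Apply Lagrange inversion: f = 3 x * phi(f) with phi(t) = 1/(1 - t), so
[x^n] f = 3^n * (1/n) [t^(n-1)] phi(t)^n = 3^n * (1/n) [t^(n-1)] (1 - t)^(-n) = 3^n * (1/n) C(2n - 2, n - 1) = 3^n * C_{n-1}.
For n = 9: C_8 = C(16, 8) / 9 = 12870/9 = 1430.
With the 3^9 = 19683 factor, the coefficient is 19683 * 1430 = 28146690.

28146690


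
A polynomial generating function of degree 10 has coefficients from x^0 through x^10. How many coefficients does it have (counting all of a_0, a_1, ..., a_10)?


A polynomial of degree 10 takes the form a_0 + a_1 x + ... + a_10 x^10.
The number of coefficients is 10 + 1 = 11.

11


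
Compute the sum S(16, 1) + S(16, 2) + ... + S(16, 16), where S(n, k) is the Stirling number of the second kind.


By definition, S(n, k) counts partitions of an n-set into exactly k nonempty blocks.
Computing row n = 16 for k = 1..16:
S(16, k): 1, 32767, 7141686, 171798901, 1096190550, 2734926558, 3281882604, 2141764053, 820784250, 193754990, 28936908, 2757118, 165620, 6020, 120, 1
Sum = 10480142147. (This equals Bell_16 since the sum runs over all k.)

10480142147


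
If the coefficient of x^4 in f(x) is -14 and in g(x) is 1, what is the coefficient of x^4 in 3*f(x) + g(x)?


Scalar multiplication scales coefficients: 3 * -14 = -42.
Then add the g coefficient: -42 + 1
= -41

-41


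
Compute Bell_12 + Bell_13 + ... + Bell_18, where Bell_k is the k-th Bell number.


Recall Bell_k counts set partitions of a k-set (with Bell_0 = 1 by convention).
Bell_12 through Bell_18: 4213597, 27644437, 190899322, 1382958545, 10480142147, 82864869804, 682076806159
Sum = 4213597 + 27644437 + 190899322 + 1382958545 + 10480142147 + 82864869804 + 682076806159 = 777027534011.

777027534011


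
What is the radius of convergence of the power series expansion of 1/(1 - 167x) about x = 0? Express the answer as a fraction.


Expanding 1/(1 - 167x) = sum_{k>=0} 167^k x^k, the series converges when |167x| < 1, i.e., |x| < 1/167.
So the radius of convergence is 1/167 = 1/167.

1/167


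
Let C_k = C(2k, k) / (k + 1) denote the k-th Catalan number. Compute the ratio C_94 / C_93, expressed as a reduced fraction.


Using C_k = (2k)! / (k! (k+1)!), the ratio C_{k+1}/C_k simplifies to
C_{k+1}/C_k = [(2k+2)! / ((k+1)! (k+2)!)] * [k! (k+1)! / (2k)!]
 = (2k+2)(2k+1) / ((k+1)(k+2)) = 2(2k+1) / (k+2).
For k = 93: 2(2*93 + 1) / (93 + 2) = 374/95 = 374/95.

374/95
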